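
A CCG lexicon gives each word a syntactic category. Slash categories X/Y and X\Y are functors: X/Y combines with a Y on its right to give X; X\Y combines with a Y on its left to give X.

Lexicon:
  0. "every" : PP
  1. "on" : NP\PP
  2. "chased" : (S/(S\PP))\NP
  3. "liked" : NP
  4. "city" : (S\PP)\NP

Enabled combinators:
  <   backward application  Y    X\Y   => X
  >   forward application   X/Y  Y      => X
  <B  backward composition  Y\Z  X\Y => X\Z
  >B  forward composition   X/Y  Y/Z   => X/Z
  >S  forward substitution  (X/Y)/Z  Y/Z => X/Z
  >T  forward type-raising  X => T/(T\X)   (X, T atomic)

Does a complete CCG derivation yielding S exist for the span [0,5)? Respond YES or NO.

[0,5] S   >
  [0,3] S/(S\PP)   <
    [0,2] NP   >
      [0,1] NP/(NP\PP)   >T
        [0,1] "every" : PP
      [1,2] "on" : NP\PP
    [2,3] "chased" : (S/(S\PP))\NP
  [3,5] S\PP   <
    [3,4] "liked" : NP
    [4,5] "city" : (S\PP)\NP

YES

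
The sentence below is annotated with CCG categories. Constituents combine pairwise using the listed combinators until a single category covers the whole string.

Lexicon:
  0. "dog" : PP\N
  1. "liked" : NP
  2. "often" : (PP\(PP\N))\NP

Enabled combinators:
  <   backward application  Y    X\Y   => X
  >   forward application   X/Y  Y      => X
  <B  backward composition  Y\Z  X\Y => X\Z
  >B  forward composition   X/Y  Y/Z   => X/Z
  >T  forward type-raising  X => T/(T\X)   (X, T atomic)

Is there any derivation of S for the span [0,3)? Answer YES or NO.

PP\N NP (PP\(PP\N))\NP
CKY chart[0,3] = {N/(N\PP), NP/(NP\PP), PP, PP/(PP\PP), S/(S\PP)}; S ∉ chart

NO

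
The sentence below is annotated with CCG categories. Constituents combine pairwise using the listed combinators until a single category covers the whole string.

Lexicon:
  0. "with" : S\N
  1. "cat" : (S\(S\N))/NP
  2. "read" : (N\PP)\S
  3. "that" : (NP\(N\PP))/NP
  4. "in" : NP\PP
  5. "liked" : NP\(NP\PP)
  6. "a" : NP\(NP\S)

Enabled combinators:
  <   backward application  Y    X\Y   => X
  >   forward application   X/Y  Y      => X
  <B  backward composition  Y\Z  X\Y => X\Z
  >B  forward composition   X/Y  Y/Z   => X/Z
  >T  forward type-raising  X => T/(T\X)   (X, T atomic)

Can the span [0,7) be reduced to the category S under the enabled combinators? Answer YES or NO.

YES

[0,7] S   <
  [0,1] "with" : S\N
  [1,7] S\(S\N)   >
    [1,2] "cat" : (S\(S\N))/NP
    [2,7] NP   <
      [2,6] NP\S   <B
        [2,3] "read" : (N\PP)\S
        [3,6] NP\(N\PP)   >
          [3,4] "that" : (NP\(N\PP))/NP
          [4,6] NP   <
            [4,5] "in" : NP\PP
            [5,6] "liked" : NP\(NP\PP)
      [6,7] "a" : NP\(NP\S)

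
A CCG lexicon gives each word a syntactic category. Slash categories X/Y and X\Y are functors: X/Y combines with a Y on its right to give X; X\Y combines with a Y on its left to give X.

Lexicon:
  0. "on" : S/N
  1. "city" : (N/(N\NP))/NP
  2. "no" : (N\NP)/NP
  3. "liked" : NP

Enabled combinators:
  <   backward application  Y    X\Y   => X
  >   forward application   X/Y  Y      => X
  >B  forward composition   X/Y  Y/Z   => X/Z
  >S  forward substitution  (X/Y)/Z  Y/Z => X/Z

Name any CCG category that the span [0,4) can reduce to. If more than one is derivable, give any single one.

S

[0,4] S   >
  [0,3] S/NP   >B
    [0,1] "on" : S/N
    [1,3] N/NP   >S
      [1,2] "city" : (N/(N\NP))/NP
      [2,3] "no" : (N\NP)/NP
  [3,4] "liked" : NP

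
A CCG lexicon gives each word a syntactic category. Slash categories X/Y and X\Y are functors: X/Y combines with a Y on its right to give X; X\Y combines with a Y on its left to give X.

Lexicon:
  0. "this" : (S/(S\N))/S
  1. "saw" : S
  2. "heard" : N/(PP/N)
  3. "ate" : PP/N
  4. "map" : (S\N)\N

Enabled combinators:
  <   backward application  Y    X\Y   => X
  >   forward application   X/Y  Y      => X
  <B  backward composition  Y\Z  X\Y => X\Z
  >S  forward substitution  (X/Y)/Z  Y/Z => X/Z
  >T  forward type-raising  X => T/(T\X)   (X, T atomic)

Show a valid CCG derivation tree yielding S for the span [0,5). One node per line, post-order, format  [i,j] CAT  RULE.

[0,5] S   >
  [0,2] S/(S\N)   >
    [0,1] "this" : (S/(S\N))/S
    [1,2] "saw" : S
  [2,5] S\N   <
    [2,4] N   >
      [2,3] "heard" : N/(PP/N)
      [3,4] "ate" : PP/N
    [4,5] "map" : (S\N)\N

[0,1] (S/(S\N))/S  lex  "this"
[1,2] S  lex  "saw"
[0,2] S/(S\N)  >  k=1
[2,3] N/(PP/N)  lex  "heard"
[3,4] PP/N  lex  "ate"
[2,4] N  >  k=3
[4,5] (S\N)\N  lex  "map"
[2,5] S\N  <  k=4
[0,5] S  >  k=2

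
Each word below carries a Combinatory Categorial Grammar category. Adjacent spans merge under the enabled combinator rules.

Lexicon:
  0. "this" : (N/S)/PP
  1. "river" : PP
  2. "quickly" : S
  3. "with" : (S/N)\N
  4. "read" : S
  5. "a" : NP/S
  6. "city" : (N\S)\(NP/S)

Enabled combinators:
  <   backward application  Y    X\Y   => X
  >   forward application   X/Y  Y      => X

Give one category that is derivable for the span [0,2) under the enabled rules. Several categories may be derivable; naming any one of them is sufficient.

[0,7] S   >
  [0,4] S/N   <
    [0,3] N   >
      [0,2] N/S   >
        [0,1] "this" : (N/S)/PP
        [1,2] "river" : PP
      [2,3] "quickly" : S
    [3,4] "with" : (S/N)\N
  [4,7] N   <
    [4,5] "read" : S
    [5,7] N\S   <
      [5,6] "a" : NP/S
      [6,7] "city" : (N\S)\(NP/S)

N/S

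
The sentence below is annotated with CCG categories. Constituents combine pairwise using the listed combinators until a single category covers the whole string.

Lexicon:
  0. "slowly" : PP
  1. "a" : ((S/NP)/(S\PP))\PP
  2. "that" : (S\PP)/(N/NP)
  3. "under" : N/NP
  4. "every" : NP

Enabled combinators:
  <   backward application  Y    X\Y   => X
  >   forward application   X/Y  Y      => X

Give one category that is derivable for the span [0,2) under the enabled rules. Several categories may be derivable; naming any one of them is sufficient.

(S/NP)/(S\PP)

[0,5] S   >
  [0,4] S/NP   >
    [0,2] (S/NP)/(S\PP)   <
      [0,1] "slowly" : PP
      [1,2] "a" : ((S/NP)/(S\PP))\PP
    [2,4] S\PP   >
      [2,3] "that" : (S\PP)/(N/NP)
      [3,4] "under" : N/NP
  [4,5] "every" : NP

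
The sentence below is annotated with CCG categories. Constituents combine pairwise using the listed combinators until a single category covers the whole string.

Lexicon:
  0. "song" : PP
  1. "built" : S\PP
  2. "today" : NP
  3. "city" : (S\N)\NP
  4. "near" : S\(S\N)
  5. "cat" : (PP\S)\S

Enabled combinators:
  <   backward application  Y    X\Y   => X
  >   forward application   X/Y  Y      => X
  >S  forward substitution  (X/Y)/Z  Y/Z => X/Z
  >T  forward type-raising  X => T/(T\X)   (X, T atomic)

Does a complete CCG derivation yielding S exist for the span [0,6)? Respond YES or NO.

PP S\PP NP (S\N)\NP S\(S\N) (PP\S)\S
CKY chart[0,6] = {N/(N\PP), NP/(NP\PP), PP, PP/(PP\PP), S/(S\PP)}; S ∉ chart

NO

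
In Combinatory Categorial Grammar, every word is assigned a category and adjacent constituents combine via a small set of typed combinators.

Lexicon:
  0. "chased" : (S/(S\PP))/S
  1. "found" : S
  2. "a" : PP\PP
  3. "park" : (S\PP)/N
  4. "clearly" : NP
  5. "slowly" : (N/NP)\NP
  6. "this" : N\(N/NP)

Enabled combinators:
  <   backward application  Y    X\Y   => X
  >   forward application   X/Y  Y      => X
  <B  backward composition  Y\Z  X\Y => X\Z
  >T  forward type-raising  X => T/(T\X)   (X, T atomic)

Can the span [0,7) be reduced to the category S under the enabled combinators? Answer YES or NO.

YES

[0,7] S   >
  [0,2] S/(S\PP)   >
    [0,1] "chased" : (S/(S\PP))/S
    [1,2] "found" : S
  [2,7] S\PP   <B
    [2,3] "a" : PP\PP
    [3,7] S\PP   >
      [3,4] "park" : (S\PP)/N
      [4,7] N   <
        [4,5] "clearly" : NP
        [5,7] N\NP   <B
          [5,6] "slowly" : (N/NP)\NP
          [6,7] "this" : N\(N/NP)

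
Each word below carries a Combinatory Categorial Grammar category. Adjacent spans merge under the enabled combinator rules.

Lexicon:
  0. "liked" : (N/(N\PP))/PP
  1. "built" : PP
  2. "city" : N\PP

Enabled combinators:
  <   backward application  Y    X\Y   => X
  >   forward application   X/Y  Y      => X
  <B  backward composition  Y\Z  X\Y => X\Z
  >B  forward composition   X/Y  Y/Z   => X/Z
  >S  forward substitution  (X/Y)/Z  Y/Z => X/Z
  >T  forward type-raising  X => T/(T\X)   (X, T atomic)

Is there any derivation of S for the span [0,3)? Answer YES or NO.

(N/(N\PP))/PP PP N\PP
CKY chart[0,3] = {(N/(N\PP))/(PP\N), N, N/(N\N), NP/(NP\N), PP/(PP\N), S/(S\N)}; S ∉ chart

NO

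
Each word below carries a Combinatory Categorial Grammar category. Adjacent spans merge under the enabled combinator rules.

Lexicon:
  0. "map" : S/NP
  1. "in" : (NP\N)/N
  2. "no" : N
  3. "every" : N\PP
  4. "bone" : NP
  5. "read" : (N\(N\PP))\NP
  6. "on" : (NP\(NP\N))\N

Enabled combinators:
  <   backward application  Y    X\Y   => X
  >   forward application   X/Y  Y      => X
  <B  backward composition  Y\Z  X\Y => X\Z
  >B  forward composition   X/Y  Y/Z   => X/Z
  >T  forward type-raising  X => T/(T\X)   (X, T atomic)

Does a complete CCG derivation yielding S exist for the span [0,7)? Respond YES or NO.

[0,7] S   >
  [0,1] "map" : S/NP
  [1,7] NP   <
    [1,3] NP\N   >
      [1,2] "in" : (NP\N)/N
      [2,3] "no" : N
    [3,7] NP\(NP\N)   <
      [3,6] N   <
        [3,4] "every" : N\PP
        [4,6] N\(N\PP)   <
          [4,5] "bone" : NP
          [5,6] "read" : (N\(N\PP))\NP
      [6,7] "on" : (NP\(NP\N))\N

YES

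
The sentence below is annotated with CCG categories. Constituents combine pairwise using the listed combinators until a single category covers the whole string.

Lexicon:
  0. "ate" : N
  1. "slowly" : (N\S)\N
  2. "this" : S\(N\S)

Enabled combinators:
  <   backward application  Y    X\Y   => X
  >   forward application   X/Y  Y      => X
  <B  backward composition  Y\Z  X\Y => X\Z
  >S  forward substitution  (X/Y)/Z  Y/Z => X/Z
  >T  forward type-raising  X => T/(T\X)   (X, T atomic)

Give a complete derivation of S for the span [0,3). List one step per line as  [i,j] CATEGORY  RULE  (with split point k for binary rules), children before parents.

[0,1] N  lex  "ate"
[1,2] (N\S)\N  lex  "slowly"
[0,2] N\S  <  k=1
[2,3] S\(N\S)  lex  "this"
[0,3] S  <  k=2

[0,3] S   <
  [0,2] N\S   <
    [0,1] "ate" : N
    [1,2] "slowly" : (N\S)\N
  [2,3] "this" : S\(N\S)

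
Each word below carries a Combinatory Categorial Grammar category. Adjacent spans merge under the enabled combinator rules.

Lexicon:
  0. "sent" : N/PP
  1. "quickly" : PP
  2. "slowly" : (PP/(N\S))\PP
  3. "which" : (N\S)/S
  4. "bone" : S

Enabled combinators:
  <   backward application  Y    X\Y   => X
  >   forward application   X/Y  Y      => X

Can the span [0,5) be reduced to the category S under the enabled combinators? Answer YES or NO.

NO

N/PP PP (PP/(N\S))\PP (N\S)/S S
CKY chart[0,5] = {N}; S ∉ chart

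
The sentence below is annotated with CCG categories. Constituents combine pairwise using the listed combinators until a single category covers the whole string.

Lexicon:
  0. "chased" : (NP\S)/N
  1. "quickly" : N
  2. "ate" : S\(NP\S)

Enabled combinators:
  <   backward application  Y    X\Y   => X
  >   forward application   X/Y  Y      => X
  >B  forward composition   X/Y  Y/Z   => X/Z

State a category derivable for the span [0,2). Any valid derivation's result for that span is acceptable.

[0,3] S   <
  [0,2] NP\S   >
    [0,1] "chased" : (NP\S)/N
    [1,2] "quickly" : N
  [2,3] "ate" : S\(NP\S)

NP\S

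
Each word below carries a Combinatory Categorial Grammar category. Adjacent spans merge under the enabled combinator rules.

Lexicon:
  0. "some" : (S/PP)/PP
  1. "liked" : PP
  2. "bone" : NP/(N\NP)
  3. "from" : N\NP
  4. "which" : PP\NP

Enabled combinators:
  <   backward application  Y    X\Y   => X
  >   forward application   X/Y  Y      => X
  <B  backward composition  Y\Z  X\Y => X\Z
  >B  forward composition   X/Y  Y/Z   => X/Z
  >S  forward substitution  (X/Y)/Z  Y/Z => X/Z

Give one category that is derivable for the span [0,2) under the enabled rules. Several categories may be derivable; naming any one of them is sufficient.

[0,5] S   >
  [0,2] S/PP   >
    [0,1] "some" : (S/PP)/PP
    [1,2] "liked" : PP
  [2,5] PP   <
    [2,4] NP   >
      [2,3] "bone" : NP/(N\NP)
      [3,4] "from" : N\NP
    [4,5] "which" : PP\NP

S/PP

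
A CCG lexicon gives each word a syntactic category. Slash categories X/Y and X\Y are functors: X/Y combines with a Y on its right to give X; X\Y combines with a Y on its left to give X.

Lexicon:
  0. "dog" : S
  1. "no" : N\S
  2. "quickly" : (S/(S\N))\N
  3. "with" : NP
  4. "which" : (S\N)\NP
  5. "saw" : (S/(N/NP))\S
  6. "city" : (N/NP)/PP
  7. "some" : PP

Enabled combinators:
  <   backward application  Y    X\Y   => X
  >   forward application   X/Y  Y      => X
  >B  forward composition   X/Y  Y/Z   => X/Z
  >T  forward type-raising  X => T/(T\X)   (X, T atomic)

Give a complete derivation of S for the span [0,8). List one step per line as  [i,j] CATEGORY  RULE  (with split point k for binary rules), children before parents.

[0,1] S  lex  "dog"
[1,2] N\S  lex  "no"
[0,2] N  <  k=1
[2,3] (S/(S\N))\N  lex  "quickly"
[0,3] S/(S\N)  <  k=2
[3,4] NP  lex  "with"
[4,5] (S\N)\NP  lex  "which"
[3,5] S\N  <  k=4
[0,5] S  >  k=3
[5,6] (S/(N/NP))\S  lex  "saw"
[0,6] S/(N/NP)  <  k=5
[6,7] (N/NP)/PP  lex  "city"
[7,8] PP  lex  "some"
[6,8] N/NP  >  k=7
[0,8] S  >  k=6

[0,8] S   >
  [0,6] S/(N/NP)   <
    [0,5] S   >
      [0,3] S/(S\N)   <
        [0,2] N   <
          [0,1] "dog" : S
          [1,2] "no" : N\S
        [2,3] "quickly" : (S/(S\N))\N
      [3,5] S\N   <
        [3,4] "with" : NP
        [4,5] "which" : (S\N)\NP
    [5,6] "saw" : (S/(N/NP))\S
  [6,8] N/NP   >
    [6,7] "city" : (N/NP)/PP
    [7,8] "some" : PP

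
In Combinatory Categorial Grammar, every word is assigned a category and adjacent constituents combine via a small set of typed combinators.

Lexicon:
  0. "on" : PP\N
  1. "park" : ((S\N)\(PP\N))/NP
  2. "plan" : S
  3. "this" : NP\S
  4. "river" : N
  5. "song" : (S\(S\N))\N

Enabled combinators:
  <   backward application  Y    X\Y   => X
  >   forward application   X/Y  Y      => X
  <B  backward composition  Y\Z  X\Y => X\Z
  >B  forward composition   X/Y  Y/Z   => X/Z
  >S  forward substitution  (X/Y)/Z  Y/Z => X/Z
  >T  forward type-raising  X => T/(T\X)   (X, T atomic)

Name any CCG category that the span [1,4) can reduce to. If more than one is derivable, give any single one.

(S\N)\(PP\N)

[0,6] S   <
  [0,4] S\N   <
    [0,1] "on" : PP\N
    [1,4] (S\N)\(PP\N)   >
      [1,2] "park" : ((S\N)\(PP\N))/NP
      [2,4] NP   <
        [2,3] "plan" : S
        [3,4] "this" : NP\S
  [4,6] S\(S\N)   <
    [4,5] "river" : N
    [5,6] "song" : (S\(S\N))\N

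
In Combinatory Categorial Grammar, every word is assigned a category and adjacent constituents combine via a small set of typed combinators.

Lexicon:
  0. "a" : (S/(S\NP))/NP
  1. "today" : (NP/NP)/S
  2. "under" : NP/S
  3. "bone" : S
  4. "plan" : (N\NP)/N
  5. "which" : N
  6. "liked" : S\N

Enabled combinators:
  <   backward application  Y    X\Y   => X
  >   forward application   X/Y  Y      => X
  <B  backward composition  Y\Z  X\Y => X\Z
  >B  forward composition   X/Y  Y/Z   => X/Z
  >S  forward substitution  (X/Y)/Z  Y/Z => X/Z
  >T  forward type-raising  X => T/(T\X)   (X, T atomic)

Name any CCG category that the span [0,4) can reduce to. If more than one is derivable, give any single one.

[0,7] S   >
  [0,4] S/(S\NP)   >
    [0,1] "a" : (S/(S\NP))/NP
    [1,4] NP   >
      [1,3] NP/S   >S
        [1,2] "today" : (NP/NP)/S
        [2,3] "under" : NP/S
      [3,4] "bone" : S
  [4,7] S\NP   <B
    [4,6] N\NP   >
      [4,5] "plan" : (N\NP)/N
      [5,6] "which" : N
    [6,7] "liked" : S\N

S/(S\NP)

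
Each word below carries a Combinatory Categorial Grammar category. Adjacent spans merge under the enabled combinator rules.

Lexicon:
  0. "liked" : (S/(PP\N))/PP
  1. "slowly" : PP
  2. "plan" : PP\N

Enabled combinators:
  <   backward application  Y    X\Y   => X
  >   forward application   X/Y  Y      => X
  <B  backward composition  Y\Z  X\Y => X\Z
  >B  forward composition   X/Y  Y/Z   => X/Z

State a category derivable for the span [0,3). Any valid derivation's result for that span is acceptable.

[0,3] S   >
  [0,2] S/(PP\N)   >
    [0,1] "liked" : (S/(PP\N))/PP
    [1,2] "slowly" : PP
  [2,3] "plan" : PP\N

S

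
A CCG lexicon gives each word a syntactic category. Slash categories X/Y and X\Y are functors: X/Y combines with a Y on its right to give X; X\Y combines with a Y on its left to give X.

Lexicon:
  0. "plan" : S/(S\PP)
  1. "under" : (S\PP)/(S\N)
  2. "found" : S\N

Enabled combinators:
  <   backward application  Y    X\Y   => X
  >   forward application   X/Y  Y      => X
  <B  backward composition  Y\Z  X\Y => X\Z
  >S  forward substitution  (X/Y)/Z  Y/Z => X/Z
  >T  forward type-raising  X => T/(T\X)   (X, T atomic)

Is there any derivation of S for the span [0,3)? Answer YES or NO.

[0,3] S   >
  [0,1] "plan" : S/(S\PP)
  [1,3] S\PP   >
    [1,2] "under" : (S\PP)/(S\N)
    [2,3] "found" : S\N

YES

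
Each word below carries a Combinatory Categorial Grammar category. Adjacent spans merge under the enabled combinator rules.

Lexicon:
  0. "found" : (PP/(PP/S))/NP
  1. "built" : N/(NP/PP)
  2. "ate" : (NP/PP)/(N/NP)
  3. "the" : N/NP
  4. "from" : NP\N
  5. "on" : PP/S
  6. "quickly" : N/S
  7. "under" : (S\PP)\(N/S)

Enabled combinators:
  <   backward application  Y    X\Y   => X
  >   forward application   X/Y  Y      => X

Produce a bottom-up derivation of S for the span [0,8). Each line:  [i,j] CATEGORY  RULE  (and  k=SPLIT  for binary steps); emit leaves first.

[0,1] (PP/(PP/S))/NP  lex  "found"
[1,2] N/(NP/PP)  lex  "built"
[2,3] (NP/PP)/(N/NP)  lex  "ate"
[3,4] N/NP  lex  "the"
[2,4] NP/PP  >  k=3
[1,4] N  >  k=2
[4,5] NP\N  lex  "from"
[1,5] NP  <  k=4
[0,5] PP/(PP/S)  >  k=1
[5,6] PP/S  lex  "on"
[0,6] PP  >  k=5
[6,7] N/S  lex  "quickly"
[7,8] (S\PP)\(N/S)  lex  "under"
[6,8] S\PP  <  k=7
[0,8] S  <  k=6

[0,8] S   <
  [0,6] PP   >
    [0,5] PP/(PP/S)   >
      [0,1] "found" : (PP/(PP/S))/NP
      [1,5] NP   <
        [1,4] N   >
          [1,2] "built" : N/(NP/PP)
          [2,4] NP/PP   >
            [2,3] "ate" : (NP/PP)/(N/NP)
            [3,4] "the" : N/NP
        [4,5] "from" : NP\N
    [5,6] "on" : PP/S
  [6,8] S\PP   <
    [6,7] "quickly" : N/S
    [7,8] "under" : (S\PP)\(N/S)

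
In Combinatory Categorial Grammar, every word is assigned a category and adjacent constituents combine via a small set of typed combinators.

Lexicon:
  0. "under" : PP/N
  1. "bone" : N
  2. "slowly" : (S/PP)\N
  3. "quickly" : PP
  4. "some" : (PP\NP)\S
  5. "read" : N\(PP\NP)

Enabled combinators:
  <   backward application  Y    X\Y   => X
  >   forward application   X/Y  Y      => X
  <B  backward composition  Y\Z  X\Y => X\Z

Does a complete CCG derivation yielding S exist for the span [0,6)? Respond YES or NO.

NO

PP/N N (S/PP)\N PP (PP\NP)\S N\(PP\NP)
CKY chart[0,6] = {PP}; S ∉ chart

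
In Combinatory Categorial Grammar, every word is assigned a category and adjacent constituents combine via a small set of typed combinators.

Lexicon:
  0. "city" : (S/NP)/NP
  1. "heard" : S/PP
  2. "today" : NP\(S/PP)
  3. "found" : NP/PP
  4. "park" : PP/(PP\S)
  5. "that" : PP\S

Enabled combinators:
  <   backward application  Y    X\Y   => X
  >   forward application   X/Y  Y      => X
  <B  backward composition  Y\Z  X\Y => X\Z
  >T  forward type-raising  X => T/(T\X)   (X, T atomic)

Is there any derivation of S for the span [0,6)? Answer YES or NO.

[0,6] S   >
  [0,3] S/NP   >
    [0,1] "city" : (S/NP)/NP
    [1,3] NP   <
      [1,2] "heard" : S/PP
      [2,3] "today" : NP\(S/PP)
  [3,6] NP   >
    [3,4] "found" : NP/PP
    [4,6] PP   >
      [4,5] "park" : PP/(PP\S)
      [5,6] "that" : PP\S

YES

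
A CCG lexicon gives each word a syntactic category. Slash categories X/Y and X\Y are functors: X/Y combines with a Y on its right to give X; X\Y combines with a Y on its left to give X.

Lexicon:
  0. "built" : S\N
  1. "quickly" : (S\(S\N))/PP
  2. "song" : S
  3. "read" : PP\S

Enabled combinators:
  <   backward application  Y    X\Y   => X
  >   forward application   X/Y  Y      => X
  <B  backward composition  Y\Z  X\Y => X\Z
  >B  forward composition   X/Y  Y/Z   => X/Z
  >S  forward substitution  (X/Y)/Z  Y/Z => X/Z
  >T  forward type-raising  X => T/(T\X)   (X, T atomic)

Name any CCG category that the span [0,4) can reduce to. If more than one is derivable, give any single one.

S

[0,4] S   <
  [0,1] "built" : S\N
  [1,4] S\(S\N)   >
    [1,2] "quickly" : (S\(S\N))/PP
    [2,4] PP   >
      [2,3] PP/(PP\S)   >T
        [2,3] "song" : S
      [3,4] "read" : PP\S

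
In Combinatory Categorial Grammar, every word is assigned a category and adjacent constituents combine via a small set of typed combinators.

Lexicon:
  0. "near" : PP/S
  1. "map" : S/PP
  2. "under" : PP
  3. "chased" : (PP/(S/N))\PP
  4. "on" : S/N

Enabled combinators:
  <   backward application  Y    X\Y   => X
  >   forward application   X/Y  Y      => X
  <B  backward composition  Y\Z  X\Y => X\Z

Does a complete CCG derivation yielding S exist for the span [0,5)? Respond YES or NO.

NO

PP/S S/PP PP (PP/(S/N))\PP S/N
CKY chart[0,5] = {PP}; S ∉ chart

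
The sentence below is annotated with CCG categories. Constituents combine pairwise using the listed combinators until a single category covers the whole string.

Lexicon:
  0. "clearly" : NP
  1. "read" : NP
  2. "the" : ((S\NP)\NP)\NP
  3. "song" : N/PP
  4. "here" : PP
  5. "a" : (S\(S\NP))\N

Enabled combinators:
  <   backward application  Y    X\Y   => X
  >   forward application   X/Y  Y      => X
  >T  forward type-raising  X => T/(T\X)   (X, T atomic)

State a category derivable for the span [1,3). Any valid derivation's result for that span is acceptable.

[0,6] S   <
  [0,3] S\NP   <
    [0,1] "clearly" : NP
    [1,3] (S\NP)\NP   <
      [1,2] "read" : NP
      [2,3] "the" : ((S\NP)\NP)\NP
  [3,6] S\(S\NP)   <
    [3,5] N   >
      [3,4] "song" : N/PP
      [4,5] "here" : PP
    [5,6] "a" : (S\(S\NP))\N

(S\NP)\NP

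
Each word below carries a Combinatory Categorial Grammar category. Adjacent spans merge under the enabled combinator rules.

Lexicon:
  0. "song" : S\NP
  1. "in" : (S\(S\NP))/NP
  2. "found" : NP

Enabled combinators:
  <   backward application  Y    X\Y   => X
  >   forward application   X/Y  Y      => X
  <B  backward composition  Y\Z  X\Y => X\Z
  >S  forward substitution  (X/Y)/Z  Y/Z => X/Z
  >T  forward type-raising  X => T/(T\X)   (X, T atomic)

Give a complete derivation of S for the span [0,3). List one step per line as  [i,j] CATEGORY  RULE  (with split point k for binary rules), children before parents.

[0,1] S\NP  lex  "song"
[1,2] (S\(S\NP))/NP  lex  "in"
[2,3] NP  lex  "found"
[1,3] S\(S\NP)  >  k=2
[0,3] S  <  k=1

[0,3] S   <
  [0,1] "song" : S\NP
  [1,3] S\(S\NP)   >
    [1,2] "in" : (S\(S\NP))/NP
    [2,3] "found" : NP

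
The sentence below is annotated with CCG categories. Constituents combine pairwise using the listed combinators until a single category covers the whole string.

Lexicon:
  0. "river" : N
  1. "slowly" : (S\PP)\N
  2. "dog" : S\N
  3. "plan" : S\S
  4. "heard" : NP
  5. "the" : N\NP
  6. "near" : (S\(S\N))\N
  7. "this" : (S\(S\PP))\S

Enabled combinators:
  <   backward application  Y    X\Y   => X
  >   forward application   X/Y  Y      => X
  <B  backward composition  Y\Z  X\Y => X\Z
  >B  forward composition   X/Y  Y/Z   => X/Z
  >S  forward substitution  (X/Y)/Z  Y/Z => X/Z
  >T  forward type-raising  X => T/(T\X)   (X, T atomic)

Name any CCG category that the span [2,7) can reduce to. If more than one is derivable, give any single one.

S

[0,8] S   <
  [0,2] S\PP   <
    [0,1] "river" : N
    [1,2] "slowly" : (S\PP)\N
  [2,8] S\(S\PP)   <
    [2,7] S   <
      [2,4] S\N   <B
        [2,3] "dog" : S\N
        [3,4] "plan" : S\S
      [4,7] S\(S\N)   <
        [4,6] N   <
          [4,5] "heard" : NP
          [5,6] "the" : N\NP
        [6,7] "near" : (S\(S\N))\N
    [7,8] "this" : (S\(S\PP))\S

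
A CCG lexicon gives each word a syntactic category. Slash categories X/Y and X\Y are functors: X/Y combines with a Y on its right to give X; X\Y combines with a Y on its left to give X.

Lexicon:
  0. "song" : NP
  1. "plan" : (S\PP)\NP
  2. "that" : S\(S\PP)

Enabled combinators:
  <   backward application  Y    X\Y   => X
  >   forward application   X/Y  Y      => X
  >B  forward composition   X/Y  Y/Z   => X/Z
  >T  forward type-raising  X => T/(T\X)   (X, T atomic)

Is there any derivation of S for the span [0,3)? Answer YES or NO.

[0,3] S   <
  [0,2] S\PP   <
    [0,1] "song" : NP
    [1,2] "plan" : (S\PP)\NP
  [2,3] "that" : S\(S\PP)

YES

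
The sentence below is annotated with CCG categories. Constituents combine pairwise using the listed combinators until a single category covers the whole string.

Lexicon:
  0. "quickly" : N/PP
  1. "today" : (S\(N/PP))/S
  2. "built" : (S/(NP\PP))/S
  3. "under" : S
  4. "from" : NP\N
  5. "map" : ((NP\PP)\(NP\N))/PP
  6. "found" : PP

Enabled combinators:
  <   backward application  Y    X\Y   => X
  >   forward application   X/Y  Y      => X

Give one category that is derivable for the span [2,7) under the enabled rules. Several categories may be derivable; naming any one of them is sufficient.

S

[0,7] S   <
  [0,1] "quickly" : N/PP
  [1,7] S\(N/PP)   >
    [1,2] "today" : (S\(N/PP))/S
    [2,7] S   >
      [2,4] S/(NP\PP)   >
        [2,3] "built" : (S/(NP\PP))/S
        [3,4] "under" : S
      [4,7] NP\PP   <
        [4,5] "from" : NP\N
        [5,7] (NP\PP)\(NP\N)   >
          [5,6] "map" : ((NP\PP)\(NP\N))/PP
          [6,7] "found" : PP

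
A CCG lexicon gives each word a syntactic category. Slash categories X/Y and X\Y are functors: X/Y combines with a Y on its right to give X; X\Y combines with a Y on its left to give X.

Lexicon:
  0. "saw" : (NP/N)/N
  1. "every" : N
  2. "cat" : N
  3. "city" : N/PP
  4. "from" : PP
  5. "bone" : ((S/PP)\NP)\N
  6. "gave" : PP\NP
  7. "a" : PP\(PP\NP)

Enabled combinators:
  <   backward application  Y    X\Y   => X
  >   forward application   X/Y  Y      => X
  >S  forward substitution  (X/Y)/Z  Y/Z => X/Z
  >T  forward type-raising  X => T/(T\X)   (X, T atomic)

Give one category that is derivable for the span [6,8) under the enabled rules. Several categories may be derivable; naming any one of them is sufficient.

[0,8] S   >
  [0,6] S/PP   <
    [0,3] NP   >
      [0,2] NP/N   >
        [0,1] "saw" : (NP/N)/N
        [1,2] "every" : N
      [2,3] "cat" : N
    [3,6] (S/PP)\NP   <
      [3,5] N   >
        [3,4] "city" : N/PP
        [4,5] "from" : PP
      [5,6] "bone" : ((S/PP)\NP)\N
  [6,8] PP   <
    [6,7] "gave" : PP\NP
    [7,8] "a" : PP\(PP\NP)

PP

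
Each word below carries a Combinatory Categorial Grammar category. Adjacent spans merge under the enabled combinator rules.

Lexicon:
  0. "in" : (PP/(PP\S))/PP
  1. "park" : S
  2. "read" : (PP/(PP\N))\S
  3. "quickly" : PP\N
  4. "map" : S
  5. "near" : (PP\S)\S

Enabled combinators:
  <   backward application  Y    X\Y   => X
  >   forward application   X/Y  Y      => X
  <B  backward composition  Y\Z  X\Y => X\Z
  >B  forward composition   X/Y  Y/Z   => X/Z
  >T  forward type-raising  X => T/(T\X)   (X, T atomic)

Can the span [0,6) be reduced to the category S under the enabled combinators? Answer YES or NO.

NO

(PP/(PP\S))/PP S (PP/(PP\N))\S PP\N S (PP\S)\S
CKY chart[0,6] = {N/(N\PP), NP/(NP\PP), PP, PP/(PP\PP), S/(S\PP)}; S ∉ chart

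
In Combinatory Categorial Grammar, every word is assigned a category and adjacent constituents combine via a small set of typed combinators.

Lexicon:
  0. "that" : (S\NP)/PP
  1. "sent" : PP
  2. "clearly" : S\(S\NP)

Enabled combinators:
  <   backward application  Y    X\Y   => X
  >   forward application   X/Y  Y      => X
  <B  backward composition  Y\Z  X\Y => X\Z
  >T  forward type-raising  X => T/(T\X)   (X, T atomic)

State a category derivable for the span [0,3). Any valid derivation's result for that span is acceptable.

S

[0,3] S   <
  [0,2] S\NP   >
    [0,1] "that" : (S\NP)/PP
    [1,2] "sent" : PP
  [2,3] "clearly" : S\(S\NP)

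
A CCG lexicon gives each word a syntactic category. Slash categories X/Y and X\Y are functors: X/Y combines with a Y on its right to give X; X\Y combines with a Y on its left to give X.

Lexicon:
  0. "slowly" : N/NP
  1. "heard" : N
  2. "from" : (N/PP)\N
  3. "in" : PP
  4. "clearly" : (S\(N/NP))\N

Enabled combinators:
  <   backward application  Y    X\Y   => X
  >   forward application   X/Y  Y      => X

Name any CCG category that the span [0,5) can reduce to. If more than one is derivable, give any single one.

S

[0,5] S   <
  [0,1] "slowly" : N/NP
  [1,5] S\(N/NP)   <
    [1,4] N   >
      [1,3] N/PP   <
        [1,2] "heard" : N
        [2,3] "from" : (N/PP)\N
      [3,4] "in" : PP
    [4,5] "clearly" : (S\(N/NP))\N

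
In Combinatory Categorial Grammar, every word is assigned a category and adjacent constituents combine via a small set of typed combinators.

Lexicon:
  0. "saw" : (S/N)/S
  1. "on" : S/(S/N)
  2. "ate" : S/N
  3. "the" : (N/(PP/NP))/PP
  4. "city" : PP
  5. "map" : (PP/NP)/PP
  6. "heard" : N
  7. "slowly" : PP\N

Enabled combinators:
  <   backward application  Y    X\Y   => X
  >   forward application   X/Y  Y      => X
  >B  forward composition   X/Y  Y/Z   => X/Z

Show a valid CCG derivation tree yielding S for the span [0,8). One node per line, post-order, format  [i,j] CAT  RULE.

[0,8] S   >
  [0,3] S/N   >
    [0,1] "saw" : (S/N)/S
    [1,3] S   >
      [1,2] "on" : S/(S/N)
      [2,3] "ate" : S/N
  [3,8] N   >
    [3,6] N/PP   >B
      [3,5] N/(PP/NP)   >
        [3,4] "the" : (N/(PP/NP))/PP
        [4,5] "city" : PP
      [5,6] "map" : (PP/NP)/PP
    [6,8] PP   <
      [6,7] "heard" : N
      [7,8] "slowly" : PP\N

[0,1] (S/N)/S  lex  "saw"
[1,2] S/(S/N)  lex  "on"
[2,3] S/N  lex  "ate"
[1,3] S  >  k=2
[0,3] S/N  >  k=1
[3,4] (N/(PP/NP))/PP  lex  "the"
[4,5] PP  lex  "city"
[3,5] N/(PP/NP)  >  k=4
[5,6] (PP/NP)/PP  lex  "map"
[3,6] N/PP  >B  k=5
[6,7] N  lex  "heard"
[7,8] PP\N  lex  "slowly"
[6,8] PP  <  k=7
[3,8] N  >  k=6
[0,8] S  >  k=3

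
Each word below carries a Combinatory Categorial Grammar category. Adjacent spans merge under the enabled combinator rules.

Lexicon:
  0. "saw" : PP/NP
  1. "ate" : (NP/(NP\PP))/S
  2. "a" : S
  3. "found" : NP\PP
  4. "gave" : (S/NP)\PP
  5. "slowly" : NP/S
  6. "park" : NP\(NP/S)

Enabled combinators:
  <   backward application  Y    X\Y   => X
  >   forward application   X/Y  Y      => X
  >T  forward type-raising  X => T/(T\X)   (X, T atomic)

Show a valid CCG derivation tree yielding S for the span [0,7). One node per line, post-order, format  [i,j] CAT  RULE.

[0,1] PP/NP  lex  "saw"
[1,2] (NP/(NP\PP))/S  lex  "ate"
[2,3] S  lex  "a"
[1,3] NP/(NP\PP)  >  k=2
[3,4] NP\PP  lex  "found"
[1,4] NP  >  k=3
[0,4] PP  >  k=1
[4,5] (S/NP)\PP  lex  "gave"
[0,5] S/NP  <  k=4
[5,6] NP/S  lex  "slowly"
[6,7] NP\(NP/S)  lex  "park"
[5,7] NP  <  k=6
[0,7] S  >  k=5

[0,7] S   >
  [0,5] S/NP   <
    [0,4] PP   >
      [0,1] "saw" : PP/NP
      [1,4] NP   >
        [1,3] NP/(NP\PP)   >
          [1,2] "ate" : (NP/(NP\PP))/S
          [2,3] "a" : S
        [3,4] "found" : NP\PP
    [4,5] "gave" : (S/NP)\PP
  [5,7] NP   <
    [5,6] "slowly" : NP/S
    [6,7] "park" : NP\(NP/S)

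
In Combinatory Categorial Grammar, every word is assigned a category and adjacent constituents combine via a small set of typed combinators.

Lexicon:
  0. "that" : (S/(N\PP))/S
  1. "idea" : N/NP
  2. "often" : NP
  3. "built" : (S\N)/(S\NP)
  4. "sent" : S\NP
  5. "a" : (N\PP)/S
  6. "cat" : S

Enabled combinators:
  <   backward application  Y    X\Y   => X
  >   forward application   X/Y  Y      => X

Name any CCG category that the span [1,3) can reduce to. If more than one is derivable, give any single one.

[0,7] S   >
  [0,5] S/(N\PP)   >
    [0,1] "that" : (S/(N\PP))/S
    [1,5] S   <
      [1,3] N   >
        [1,2] "idea" : N/NP
        [2,3] "often" : NP
      [3,5] S\N   >
        [3,4] "built" : (S\N)/(S\NP)
        [4,5] "sent" : S\NP
  [5,7] N\PP   >
    [5,6] "a" : (N\PP)/S
    [6,7] "cat" : S

N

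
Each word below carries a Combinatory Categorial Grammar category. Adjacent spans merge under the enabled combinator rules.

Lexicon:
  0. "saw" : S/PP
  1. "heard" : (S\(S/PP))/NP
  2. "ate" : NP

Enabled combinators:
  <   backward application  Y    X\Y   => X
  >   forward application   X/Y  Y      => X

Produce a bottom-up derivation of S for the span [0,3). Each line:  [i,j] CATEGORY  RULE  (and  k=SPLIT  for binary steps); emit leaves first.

[0,3] S   <
  [0,1] "saw" : S/PP
  [1,3] S\(S/PP)   >
    [1,2] "heard" : (S\(S/PP))/NP
    [2,3] "ate" : NP

[0,1] S/PP  lex  "saw"
[1,2] (S\(S/PP))/NP  lex  "heard"
[2,3] NP  lex  "ate"
[1,3] S\(S/PP)  >  k=2
[0,3] S  <  k=1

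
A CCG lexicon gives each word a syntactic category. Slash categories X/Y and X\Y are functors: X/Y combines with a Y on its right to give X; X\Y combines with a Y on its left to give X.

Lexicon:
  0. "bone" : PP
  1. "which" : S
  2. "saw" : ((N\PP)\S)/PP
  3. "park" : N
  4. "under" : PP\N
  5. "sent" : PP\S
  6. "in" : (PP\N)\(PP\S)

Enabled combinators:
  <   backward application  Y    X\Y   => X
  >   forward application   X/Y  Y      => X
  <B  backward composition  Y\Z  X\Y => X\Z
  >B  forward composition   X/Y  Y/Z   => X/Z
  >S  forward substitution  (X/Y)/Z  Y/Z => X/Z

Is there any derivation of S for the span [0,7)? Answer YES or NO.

PP S ((N\PP)\S)/PP N PP\N PP\S (PP\N)\(PP\S)
CKY chart[0,7] = {PP}; S ∉ chart

NO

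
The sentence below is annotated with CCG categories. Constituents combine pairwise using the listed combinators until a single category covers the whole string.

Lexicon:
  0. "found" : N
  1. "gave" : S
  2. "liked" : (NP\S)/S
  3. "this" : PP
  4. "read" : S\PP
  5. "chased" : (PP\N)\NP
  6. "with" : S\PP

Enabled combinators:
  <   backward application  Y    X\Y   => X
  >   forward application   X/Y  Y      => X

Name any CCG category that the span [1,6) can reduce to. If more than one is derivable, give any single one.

PP\N

[0,7] S   <
  [0,6] PP   <
    [0,1] "found" : N
    [1,6] PP\N   <
      [1,5] NP   <
        [1,2] "gave" : S
        [2,5] NP\S   >
          [2,3] "liked" : (NP\S)/S
          [3,5] S   <
            [3,4] "this" : PP
            [4,5] "read" : S\PP
      [5,6] "chased" : (PP\N)\NP
  [6,7] "with" : S\PP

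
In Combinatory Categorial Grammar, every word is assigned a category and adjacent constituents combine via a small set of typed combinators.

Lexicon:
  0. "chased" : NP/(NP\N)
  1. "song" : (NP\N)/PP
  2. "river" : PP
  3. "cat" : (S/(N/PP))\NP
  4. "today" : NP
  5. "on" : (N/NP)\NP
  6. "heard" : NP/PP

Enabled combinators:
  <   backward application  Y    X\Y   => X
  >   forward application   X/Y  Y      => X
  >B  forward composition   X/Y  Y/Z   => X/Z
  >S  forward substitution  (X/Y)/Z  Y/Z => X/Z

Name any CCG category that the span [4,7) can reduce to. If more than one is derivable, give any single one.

N/PP

[0,7] S   >
  [0,4] S/(N/PP)   <
    [0,3] NP   >
      [0,1] "chased" : NP/(NP\N)
      [1,3] NP\N   >
        [1,2] "song" : (NP\N)/PP
        [2,3] "river" : PP
    [3,4] "cat" : (S/(N/PP))\NP
  [4,7] N/PP   >B
    [4,6] N/NP   <
      [4,5] "today" : NP
      [5,6] "on" : (N/NP)\NP
    [6,7] "heard" : NP/PP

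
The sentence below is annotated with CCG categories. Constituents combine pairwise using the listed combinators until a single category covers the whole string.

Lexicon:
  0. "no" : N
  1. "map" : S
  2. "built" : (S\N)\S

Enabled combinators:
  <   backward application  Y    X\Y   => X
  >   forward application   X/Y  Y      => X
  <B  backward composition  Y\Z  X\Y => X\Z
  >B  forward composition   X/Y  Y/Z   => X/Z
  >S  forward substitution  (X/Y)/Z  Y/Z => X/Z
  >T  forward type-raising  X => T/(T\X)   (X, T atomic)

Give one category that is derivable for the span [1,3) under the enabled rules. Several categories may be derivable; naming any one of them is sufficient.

[0,3] S   <
  [0,1] "no" : N
  [1,3] S\N   <
    [1,2] "map" : S
    [2,3] "built" : (S\N)\S

S\N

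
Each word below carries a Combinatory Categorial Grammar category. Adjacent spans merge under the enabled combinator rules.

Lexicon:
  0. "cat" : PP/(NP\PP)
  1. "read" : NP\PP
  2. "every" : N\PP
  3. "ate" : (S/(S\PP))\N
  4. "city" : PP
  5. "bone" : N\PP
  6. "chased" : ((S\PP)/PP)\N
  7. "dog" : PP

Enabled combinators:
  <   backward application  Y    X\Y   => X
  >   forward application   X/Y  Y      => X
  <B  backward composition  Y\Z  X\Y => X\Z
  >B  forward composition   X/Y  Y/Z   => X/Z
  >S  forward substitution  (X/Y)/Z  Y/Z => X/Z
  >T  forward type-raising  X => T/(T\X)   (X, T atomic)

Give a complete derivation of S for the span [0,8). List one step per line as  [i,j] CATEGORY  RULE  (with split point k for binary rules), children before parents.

[0,1] PP/(NP\PP)  lex  "cat"
[1,2] NP\PP  lex  "read"
[0,2] PP  >  k=1
[2,3] N\PP  lex  "every"
[0,3] N  <  k=2
[3,4] (S/(S\PP))\N  lex  "ate"
[0,4] S/(S\PP)  <  k=3
[4,5] PP  lex  "city"
[4,5] N/(N\PP)  >T
[5,6] N\PP  lex  "bone"
[4,6] N  >  k=5
[6,7] ((S\PP)/PP)\N  lex  "chased"
[4,7] (S\PP)/PP  <  k=6
[7,8] PP  lex  "dog"
[4,8] S\PP  >  k=7
[0,8] S  >  k=4

[0,8] S   >
  [0,4] S/(S\PP)   <
    [0,3] N   <
      [0,2] PP   >
        [0,1] "cat" : PP/(NP\PP)
        [1,2] "read" : NP\PP
      [2,3] "every" : N\PP
    [3,4] "ate" : (S/(S\PP))\N
  [4,8] S\PP   >
    [4,7] (S\PP)/PP   <
      [4,6] N   >
        [4,5] N/(N\PP)   >T
          [4,5] "city" : PP
        [5,6] "bone" : N\PP
      [6,7] "chased" : ((S\PP)/PP)\N
    [7,8] "dog" : PP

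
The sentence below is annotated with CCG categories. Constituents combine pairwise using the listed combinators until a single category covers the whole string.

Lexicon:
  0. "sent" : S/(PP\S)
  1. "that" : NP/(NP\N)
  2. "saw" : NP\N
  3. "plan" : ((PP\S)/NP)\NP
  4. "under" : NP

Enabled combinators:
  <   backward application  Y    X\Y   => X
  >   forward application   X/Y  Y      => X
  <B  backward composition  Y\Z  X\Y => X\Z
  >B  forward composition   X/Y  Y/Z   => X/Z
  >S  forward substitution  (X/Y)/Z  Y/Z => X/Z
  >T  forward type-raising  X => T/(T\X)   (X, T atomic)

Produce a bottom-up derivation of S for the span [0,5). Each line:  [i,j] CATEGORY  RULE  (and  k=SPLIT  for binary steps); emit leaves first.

[0,1] S/(PP\S)  lex  "sent"
[1,2] NP/(NP\N)  lex  "that"
[2,3] NP\N  lex  "saw"
[1,3] NP  >  k=2
[3,4] ((PP\S)/NP)\NP  lex  "plan"
[1,4] (PP\S)/NP  <  k=3
[4,5] NP  lex  "under"
[1,5] PP\S  >  k=4
[0,5] S  >  k=1

[0,5] S   >
  [0,1] "sent" : S/(PP\S)
  [1,5] PP\S   >
    [1,4] (PP\S)/NP   <
      [1,3] NP   >
        [1,2] "that" : NP/(NP\N)
        [2,3] "saw" : NP\N
      [3,4] "plan" : ((PP\S)/NP)\NP
    [4,5] "under" : NP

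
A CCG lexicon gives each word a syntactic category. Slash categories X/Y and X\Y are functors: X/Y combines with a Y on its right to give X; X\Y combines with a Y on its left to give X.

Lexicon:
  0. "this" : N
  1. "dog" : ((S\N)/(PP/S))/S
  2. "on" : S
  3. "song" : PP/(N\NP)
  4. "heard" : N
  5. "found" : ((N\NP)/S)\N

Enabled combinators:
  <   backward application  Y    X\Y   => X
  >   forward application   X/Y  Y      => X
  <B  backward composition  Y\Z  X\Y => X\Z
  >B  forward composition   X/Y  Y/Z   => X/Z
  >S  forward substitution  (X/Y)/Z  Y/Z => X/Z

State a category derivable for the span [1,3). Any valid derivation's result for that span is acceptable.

[0,6] S   <
  [0,1] "this" : N
  [1,6] S\N   >
    [1,3] (S\N)/(PP/S)   >
      [1,2] "dog" : ((S\N)/(PP/S))/S
      [2,3] "on" : S
    [3,6] PP/S   >B
      [3,4] "song" : PP/(N\NP)
      [4,6] (N\NP)/S   <
        [4,5] "heard" : N
        [5,6] "found" : ((N\NP)/S)\N

(S\N)/(PP/S)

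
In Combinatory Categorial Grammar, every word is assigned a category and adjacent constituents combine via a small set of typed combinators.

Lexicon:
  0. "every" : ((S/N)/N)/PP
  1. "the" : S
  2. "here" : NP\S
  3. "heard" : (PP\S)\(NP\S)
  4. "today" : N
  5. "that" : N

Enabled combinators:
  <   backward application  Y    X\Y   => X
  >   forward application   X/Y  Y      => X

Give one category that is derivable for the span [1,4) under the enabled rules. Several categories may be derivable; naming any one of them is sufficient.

[0,6] S   >
  [0,5] S/N   >
    [0,4] (S/N)/N   >
      [0,1] "every" : ((S/N)/N)/PP
      [1,4] PP   <
        [1,2] "the" : S
        [2,4] PP\S   <
          [2,3] "here" : NP\S
          [3,4] "heard" : (PP\S)\(NP\S)
    [4,5] "today" : N
  [5,6] "that" : N

PP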